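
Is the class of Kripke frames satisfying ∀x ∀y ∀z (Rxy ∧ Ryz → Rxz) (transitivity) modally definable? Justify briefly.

The condition is transitivity. A defining modal formula is □r → □□r.
Suppose □r→□□r is valid. Take Rxy, Ryz and set V(r)={w : Rxw}. Then □r at x, so □□r at x, so □r at y, so r at z, i.e. Rxz.

Definable; □r → □□r defines it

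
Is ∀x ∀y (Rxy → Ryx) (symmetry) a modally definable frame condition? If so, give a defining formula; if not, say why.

This is a Sahlqvist condition; the B axiom p → □◇p defines it.
Suppose p→□◇p is valid. Take Rxy and set V(p)={x}. Then p at x, so □◇p at x, so ◇p at y, so some z with Ryz has p; z=x, i.e. Ryx.

Definable; p → □◇p defines it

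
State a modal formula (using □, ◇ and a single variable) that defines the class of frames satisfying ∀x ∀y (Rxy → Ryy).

The condition is shift-reflexivity. The T□ schema □(□q → q) defines it.
Suppose □(□q→q) is valid. Take Rxy and set V(q)={w : Ryw}. Then at y, □q holds; since □(□q→q) at x, □q→q at y, so q at y, i.e. Ryy.

□(□q → q)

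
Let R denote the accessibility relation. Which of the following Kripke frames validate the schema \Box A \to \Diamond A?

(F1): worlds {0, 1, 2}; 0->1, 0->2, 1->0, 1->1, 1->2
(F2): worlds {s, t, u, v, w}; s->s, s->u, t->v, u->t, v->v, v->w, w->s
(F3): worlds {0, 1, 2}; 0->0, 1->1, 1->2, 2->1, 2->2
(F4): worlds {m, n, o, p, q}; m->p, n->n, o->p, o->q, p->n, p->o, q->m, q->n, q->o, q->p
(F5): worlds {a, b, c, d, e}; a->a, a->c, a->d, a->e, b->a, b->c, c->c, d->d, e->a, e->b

(F2), (F3), (F4), (F5)

This is the axiom for seriality; its first-order frame correspondent is \forall x \exists y Rxy.
(F1): fails — world 2 has no successor.
(F2): satisfies the condition.
(F3): satisfies the condition.
(F4): satisfies the condition.
(F5): satisfies the condition.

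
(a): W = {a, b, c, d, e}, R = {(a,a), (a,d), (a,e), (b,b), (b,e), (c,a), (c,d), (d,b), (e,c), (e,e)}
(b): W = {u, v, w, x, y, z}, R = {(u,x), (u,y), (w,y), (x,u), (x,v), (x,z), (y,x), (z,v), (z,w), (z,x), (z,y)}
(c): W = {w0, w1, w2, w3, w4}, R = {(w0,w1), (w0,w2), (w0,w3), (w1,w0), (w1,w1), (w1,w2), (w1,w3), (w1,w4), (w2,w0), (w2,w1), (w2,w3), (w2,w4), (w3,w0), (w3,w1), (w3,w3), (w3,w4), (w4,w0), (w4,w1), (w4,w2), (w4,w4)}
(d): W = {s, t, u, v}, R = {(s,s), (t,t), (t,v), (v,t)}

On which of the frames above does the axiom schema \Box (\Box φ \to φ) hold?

This is the axiom for shift-reflexivity; its first-order frame correspondent is \forall x \forall y (Rxy \to Ryy).
(a): fails — Rcd but not Rdd.
(b): fails — Ryx but not Rxx.
(c): fails — Rw1w0 but not Rw0w0.
(d): fails — Rtv but not Rvv.

none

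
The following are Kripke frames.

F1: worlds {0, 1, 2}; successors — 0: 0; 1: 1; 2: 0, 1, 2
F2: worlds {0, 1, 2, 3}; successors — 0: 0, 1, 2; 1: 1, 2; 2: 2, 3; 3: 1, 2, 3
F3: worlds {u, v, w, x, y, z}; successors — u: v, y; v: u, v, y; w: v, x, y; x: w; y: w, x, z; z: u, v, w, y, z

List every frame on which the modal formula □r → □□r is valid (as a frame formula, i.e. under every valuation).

The schema corresponds to transitivity: ∀x ∀y ∀z (Rxy ∧ Ryz → Rxz).
F1: holds.
F2: fails — R02 and R23 but not R03.
F3: fails — Ruv and Rvu but not Ruu.

F1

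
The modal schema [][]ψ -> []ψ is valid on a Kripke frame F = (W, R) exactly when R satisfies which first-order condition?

density

Suppose □□ψ→□ψ is valid. Take Rxy and set V(ψ)={w : xR²w}. Then □□ψ at x, so □ψ at x, so ψ at y, i.e. ∃z(Rxz∧Rzy).
Conversely, on a frame with density the schema holds at every world under every valuation.
So the correspondent is density.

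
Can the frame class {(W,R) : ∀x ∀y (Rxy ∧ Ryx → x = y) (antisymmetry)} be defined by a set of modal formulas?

Not modally definable

Any modally definable frame class is closed under surjective bounded morphisms.
The 8-cycle (worlds w0,w1,w2,w3,w4,w5,w6,w7 with w0→w1→w2→w3→w4→w5→w6→w7→w0) is antisymmetric. Sending even-indexed worlds to s and odd-indexed worlds to t is a surjective bounded morphism onto the two-world frame with s↔t, which is not antisymmetric.
So no modal formula (or set of formulas) defines exactly the antisymmetric frames.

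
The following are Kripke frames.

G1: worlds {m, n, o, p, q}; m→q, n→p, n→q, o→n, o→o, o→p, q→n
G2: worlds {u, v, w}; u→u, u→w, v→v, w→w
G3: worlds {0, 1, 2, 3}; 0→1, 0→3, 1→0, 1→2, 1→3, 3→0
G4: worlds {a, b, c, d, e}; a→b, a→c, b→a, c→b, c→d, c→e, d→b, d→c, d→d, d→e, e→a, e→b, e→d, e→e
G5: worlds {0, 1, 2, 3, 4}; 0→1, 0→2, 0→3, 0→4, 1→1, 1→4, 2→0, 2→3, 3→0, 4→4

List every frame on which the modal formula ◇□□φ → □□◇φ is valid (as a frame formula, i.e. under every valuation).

G2

Frame correspondent (Sahlqvist): ∀x ∀y ∀z ((xRy ∧ xR²z) → ∃w (yR²w ∧ zRw)) — i.e. a generalized confluence (Geach) condition.
G1: fails — nRp, nR²n but no w with pR²w and nRw.
G2: ✓.
G3: fails — 0R1, 0R²2 but no w with 1R²w and 2Rw.
G4: fails — aRb, aR²b but no w with bR²w and bRw.
G5: fails — 0R1, 0R²3 but no w with 1R²w and 3Rw.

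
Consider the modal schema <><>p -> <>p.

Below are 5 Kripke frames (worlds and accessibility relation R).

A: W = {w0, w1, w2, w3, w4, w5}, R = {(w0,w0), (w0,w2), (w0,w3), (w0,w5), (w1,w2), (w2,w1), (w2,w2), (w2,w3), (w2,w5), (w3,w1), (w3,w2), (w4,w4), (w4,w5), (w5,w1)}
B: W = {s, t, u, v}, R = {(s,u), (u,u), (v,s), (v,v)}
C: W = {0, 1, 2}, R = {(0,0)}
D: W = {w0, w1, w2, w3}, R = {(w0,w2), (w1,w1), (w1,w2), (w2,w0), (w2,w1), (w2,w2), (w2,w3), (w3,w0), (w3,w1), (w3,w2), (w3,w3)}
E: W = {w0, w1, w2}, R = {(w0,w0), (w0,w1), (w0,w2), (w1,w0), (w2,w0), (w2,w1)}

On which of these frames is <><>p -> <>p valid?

C

Frame correspondent (Sahlqvist): forall x forall y forall z (Rxy & Ryz -> Rxz) — i.e. transitivity.
A: fails — Rw1w2 and Rw2w5 but not Rw1w5.
B: fails — Rvs and Rsu but not Rvu.
C: satisfies the condition.
D: fails — Rw1w2 and Rw2w0 but not Rw1w0.
E: fails — Rw1w0 and Rw0w1 but not Rw1w1.
Valid on: C.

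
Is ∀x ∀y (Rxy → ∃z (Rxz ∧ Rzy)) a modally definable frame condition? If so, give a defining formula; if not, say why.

Yes, by □□r → □r

Yes: it is density, defined by the C4 schema □□r → □r.
Suppose □□r→□r is valid. Take Rxy and set V(r)={w : xR²w}. Then □□r at x, so □r at x, so r at y, i.e. ∃z(Rxz∧Rzy).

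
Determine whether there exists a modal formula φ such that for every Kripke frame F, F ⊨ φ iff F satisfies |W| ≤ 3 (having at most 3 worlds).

Modal frame validity is preserved under disjoint unions.
Any modal formula valid on each of 4 disjoint one-world frames is valid on their disjoint union (validity is preserved under disjoint unions). Each one-world frame has |W|=1≤3, but the union has |W|=4.
Hence having at most 3 worlds is not modally definable.

No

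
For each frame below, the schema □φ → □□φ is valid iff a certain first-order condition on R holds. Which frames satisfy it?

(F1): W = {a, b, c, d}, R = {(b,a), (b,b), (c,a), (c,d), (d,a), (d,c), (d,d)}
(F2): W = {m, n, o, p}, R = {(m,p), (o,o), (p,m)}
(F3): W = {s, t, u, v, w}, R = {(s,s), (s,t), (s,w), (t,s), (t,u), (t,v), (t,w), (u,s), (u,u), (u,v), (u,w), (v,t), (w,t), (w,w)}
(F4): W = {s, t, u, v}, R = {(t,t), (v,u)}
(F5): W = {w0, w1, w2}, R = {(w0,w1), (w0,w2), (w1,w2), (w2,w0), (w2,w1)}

(F4)

Frame correspondent (Sahlqvist): ∀x ∀y ∀z (Rxy ∧ Ryz → Rxz) — i.e. transitivity.
(F1): fails — Rcd and Rdc but not Rcc.
(F2): fails — Rpm and Rmp but not Rpp.
(F3): fails — Ruv and Rvt but not Rut.
(F4): ✓.
(F5): fails — Rw1w2 and Rw2w1 but not Rw1w1.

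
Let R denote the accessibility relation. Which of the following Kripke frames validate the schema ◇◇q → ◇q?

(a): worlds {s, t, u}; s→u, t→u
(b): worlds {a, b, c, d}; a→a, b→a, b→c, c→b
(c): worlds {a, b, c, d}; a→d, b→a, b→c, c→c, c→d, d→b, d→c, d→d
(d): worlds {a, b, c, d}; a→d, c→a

(a)

Frame correspondent (Sahlqvist): ∀x ∀y ∀z (Rxy ∧ Ryz → Rxz) — i.e. transitivity.
(a): ✓.
(b): fails — Rcb and Rba but not Rca.
(c): fails — Rbc and Rcd but not Rbd.
(d): fails — Rca and Rad but not Rcd.
Valid on: (a).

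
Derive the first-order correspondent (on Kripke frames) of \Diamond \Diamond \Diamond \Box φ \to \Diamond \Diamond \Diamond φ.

This is a Sahlqvist (Geach-type) schema ◇^3□^1φ → □^0◇^3φ.
First-order correspondent: \forall x \forall y (x R^3 y \to \exists w (yRw \wedge x R^3 w)).

\forall x \forall y (x R^3 y \to \exists w (yRw \wedge x R^3 w))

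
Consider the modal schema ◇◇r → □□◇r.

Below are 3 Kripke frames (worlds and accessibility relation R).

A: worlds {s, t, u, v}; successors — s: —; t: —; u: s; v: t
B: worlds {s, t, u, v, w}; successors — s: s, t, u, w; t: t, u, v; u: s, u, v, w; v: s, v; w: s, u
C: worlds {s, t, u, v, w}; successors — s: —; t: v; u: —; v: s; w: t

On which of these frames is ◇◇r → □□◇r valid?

A

The schema corresponds to a generalized confluence (Geach) condition: ∀x ∀y ∀z ((xR²y ∧ xR²z) → ∃w (y = w ∧ zRw)).
A: holds.
B: fails — sR²s, sR²t but no w* with s=w* and tRw*.
C: fails — tR²s, tR²s but no w* with s=w* and sRw*.
Valid on: A.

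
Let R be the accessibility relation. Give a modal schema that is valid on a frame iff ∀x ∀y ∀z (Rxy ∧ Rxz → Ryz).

A defining formula is ◇p → □◇p (the 5 axiom).
Suppose ◇p→□◇p is valid. Take Rxy, Rxz and set V(p)={y}. Then ◇p at x, so □◇p at x, so ◇p at z, so some w with Rzw has p; w=y, i.e. Rzy. By symmetry of the argument, Ryz.

◇p → □◇p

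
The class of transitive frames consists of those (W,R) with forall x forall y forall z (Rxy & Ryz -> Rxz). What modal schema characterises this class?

□r → □□r

A defining formula is □r → □□r (the 4 axiom).
Suppose □r→□□r is valid. Take Rxy, Ryz and set V(r)={w : Rxw}. Then □r at x, so □□r at x, so □r at y, so r at z, i.e. Rxz.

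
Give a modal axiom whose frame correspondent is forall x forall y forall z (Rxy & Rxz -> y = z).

The condition is partial functionality. The CD schema ◇p → □p defines it.
Suppose ◇p→□p is valid. Take Rxy, Rxz and set V(p)={y}. Then ◇p at x, so □p at x, so p at z, i.e. z=y.

◇p → □p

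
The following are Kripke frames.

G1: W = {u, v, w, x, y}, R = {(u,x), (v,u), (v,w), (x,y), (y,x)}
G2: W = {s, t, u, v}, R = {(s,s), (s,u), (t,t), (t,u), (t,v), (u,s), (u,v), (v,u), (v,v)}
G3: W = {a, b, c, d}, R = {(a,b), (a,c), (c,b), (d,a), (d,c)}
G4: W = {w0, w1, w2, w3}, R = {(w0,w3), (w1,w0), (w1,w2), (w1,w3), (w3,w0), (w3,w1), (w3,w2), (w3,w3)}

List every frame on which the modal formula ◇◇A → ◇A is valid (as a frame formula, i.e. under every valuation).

This is the axiom for transitivity; its first-order frame correspondent is ∀x ∀y ∀z (Rxy ∧ Ryz → Rxz).
G1: fails — Ryx and Rxy but not Ryy.
G2: fails — Ruv and Rvu but not Ruu.
G3: fails — Rdc and Rcb but not Rdb.
G4: fails — Rw1w3 and Rw3w1 but not Rw1w1.
Valid on no frame.

none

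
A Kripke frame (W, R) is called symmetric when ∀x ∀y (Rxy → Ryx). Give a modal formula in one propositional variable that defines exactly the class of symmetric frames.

This is symmetry; the standard corresponding axiom is B: q → □◇q.
Suppose q→□◇q is valid. Take Rxy and set V(q)={x}. Then q at x, so □◇q at x, so ◇q at y, so some z with Ryz has q; z=x, i.e. Ryx.

q → □◇q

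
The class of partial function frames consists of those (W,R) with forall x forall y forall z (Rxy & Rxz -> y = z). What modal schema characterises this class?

◇q → □q

A defining formula is ◇q → □q (the CD axiom).
Suppose ◇q→□q is valid. Take Rxy, Rxz and set V(q)={y}. Then ◇q at x, so □q at x, so q at z, i.e. z=y.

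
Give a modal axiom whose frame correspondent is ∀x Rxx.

A defining formula is □q → q (the T axiom).
Suppose □q→q is valid. At any x set V(q)={w : Rxw}. Then □q holds at x, so q holds at x, i.e. Rxx.

□q → q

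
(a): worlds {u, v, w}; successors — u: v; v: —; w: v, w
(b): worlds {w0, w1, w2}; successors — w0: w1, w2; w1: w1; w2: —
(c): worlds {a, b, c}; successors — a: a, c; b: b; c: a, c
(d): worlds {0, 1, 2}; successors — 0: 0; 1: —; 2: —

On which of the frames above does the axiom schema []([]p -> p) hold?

Frame correspondent (Sahlqvist): forall x forall y (Rxy -> Ryy) — i.e. shift-reflexivity.
(a): fails — Ruv but not Rvv.
(b): fails — Rw0w2 but not Rw2w2.
(c): satisfies the condition.
(d): satisfies the condition.
Valid on: (c), (d).

(c), (d)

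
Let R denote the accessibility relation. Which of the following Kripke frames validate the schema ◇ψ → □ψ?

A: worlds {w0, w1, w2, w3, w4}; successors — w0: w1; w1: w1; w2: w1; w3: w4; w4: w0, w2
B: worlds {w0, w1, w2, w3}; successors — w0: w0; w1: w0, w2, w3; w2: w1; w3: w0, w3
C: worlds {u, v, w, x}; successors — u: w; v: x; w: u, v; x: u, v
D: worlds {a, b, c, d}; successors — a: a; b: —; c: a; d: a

This is the axiom for partial functionality; its first-order frame correspondent is ∀x ∀y ∀z (Rxy ∧ Rxz → y = z).
A: fails — w4 sees both w0 and w2.
B: fails — w1 sees both w0 and w2.
C: fails — w sees both u and v.
D: ✓.
Valid on: D.

D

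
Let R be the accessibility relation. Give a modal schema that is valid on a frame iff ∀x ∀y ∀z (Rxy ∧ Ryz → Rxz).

□p → □□p

A defining formula is □p → □□p (the 4 axiom).
Suppose □p→□□p is valid. Take Rxy, Ryz and set V(p)={w : Rxw}. Then □p at x, so □□p at x, so □p at y, so p at z, i.e. Rxz.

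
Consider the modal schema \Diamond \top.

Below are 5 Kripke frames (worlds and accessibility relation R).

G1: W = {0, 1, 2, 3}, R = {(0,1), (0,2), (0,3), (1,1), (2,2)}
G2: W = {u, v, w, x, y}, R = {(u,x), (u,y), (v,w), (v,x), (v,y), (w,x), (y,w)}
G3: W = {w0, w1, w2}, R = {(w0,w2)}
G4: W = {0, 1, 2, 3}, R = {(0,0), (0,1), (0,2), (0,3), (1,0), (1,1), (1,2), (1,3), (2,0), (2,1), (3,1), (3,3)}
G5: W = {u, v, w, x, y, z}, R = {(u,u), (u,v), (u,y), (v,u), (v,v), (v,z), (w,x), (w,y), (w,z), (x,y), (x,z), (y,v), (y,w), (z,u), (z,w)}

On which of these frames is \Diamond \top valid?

G4, G5

Frame correspondent (Sahlqvist): \forall x \exists y Rxy — i.e. seriality.
G1: fails — world 3 has no successor.
G2: fails — world x has no successor.
G3: fails — world w1 has no successor.
G4: satisfies the condition.
G5: satisfies the condition.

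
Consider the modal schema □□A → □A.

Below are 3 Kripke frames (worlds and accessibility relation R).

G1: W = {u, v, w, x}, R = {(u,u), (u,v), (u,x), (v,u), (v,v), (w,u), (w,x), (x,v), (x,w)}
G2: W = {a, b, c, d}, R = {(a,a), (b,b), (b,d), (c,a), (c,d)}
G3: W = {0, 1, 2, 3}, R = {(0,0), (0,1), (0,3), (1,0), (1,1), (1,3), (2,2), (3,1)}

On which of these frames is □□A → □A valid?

G3

The schema corresponds to density: ∀x ∀y (Rxy → ∃z (Rxz ∧ Rzy)).
G1: fails — Rxw but no z with Rxz and Rzw.
G2: fails — Rcd but no z with Rcz and Rzd.
G3: holds.
Valid on: G3.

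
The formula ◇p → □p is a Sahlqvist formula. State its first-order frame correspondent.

This is the CD axiom.
Its frame correspondent is partial functionality — ∀x ∀y ∀z (Rxy ∧ Rxz → y = z).

partial functionality: ∀x ∀y ∀z (Rxy ∧ Rxz → y = z)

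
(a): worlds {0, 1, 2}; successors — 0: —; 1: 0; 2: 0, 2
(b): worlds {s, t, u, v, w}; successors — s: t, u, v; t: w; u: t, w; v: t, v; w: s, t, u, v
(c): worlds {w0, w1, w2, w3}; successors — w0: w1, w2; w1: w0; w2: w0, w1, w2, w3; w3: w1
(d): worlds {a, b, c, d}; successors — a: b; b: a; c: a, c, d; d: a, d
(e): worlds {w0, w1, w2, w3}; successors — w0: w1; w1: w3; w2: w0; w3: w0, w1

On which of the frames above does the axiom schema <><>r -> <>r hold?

(a)

Frame correspondent (Sahlqvist): forall x forall y forall z (Rxy & Ryz -> Rxz) — i.e. transitivity.
(a): condition met.
(b): fails — Rwt and Rtw but not Rww.
(c): fails — Rw1w0 and Rw0w1 but not Rw1w1.
(d): fails — Rab and Rba but not Raa.
(e): fails — Rw3w1 and Rw1w3 but not Rw3w3.
Valid on: (a).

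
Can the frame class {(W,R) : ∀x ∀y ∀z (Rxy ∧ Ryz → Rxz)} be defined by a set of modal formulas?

Yes: it is transitivity, defined by the 4 schema □p → □□p.
Suppose □p→□□p is valid. Take Rxy, Ryz and set V(p)={w : Rxw}. Then □p at x, so □□p at x, so □p at y, so p at z, i.e. Rxz.

Yes — defined by □p → □□p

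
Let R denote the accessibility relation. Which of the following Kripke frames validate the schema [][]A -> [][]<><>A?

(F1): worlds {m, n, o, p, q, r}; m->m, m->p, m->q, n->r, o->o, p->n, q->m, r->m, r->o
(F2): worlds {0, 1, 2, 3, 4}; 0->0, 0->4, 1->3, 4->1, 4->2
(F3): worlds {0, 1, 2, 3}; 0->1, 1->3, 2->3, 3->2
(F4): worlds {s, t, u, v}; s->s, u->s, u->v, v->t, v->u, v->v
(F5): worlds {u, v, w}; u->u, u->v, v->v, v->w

This is the axiom for a generalized confluence (Geach) condition; its first-order frame correspondent is forall x forall z (x R^2 z -> exists w (x R^2 w & z R^2 w)).
(F1): fails — mR²p but no w with mR²w and pR²w.
(F2): fails — 0R²1 but no w with 0R²w and 1R²w.
(F3): condition met.
(F4): fails — uR²t but no w with uR²w and tR²w.
(F5): fails — uR²w but no t with uR²t and wR²t.

(F3)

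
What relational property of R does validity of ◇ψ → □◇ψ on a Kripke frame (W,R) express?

The Euclidean property

This is the 5 axiom.
Its frame correspondent is the Euclidean property — ∀x ∀y ∀z (Rxy ∧ Rxz → Ryz).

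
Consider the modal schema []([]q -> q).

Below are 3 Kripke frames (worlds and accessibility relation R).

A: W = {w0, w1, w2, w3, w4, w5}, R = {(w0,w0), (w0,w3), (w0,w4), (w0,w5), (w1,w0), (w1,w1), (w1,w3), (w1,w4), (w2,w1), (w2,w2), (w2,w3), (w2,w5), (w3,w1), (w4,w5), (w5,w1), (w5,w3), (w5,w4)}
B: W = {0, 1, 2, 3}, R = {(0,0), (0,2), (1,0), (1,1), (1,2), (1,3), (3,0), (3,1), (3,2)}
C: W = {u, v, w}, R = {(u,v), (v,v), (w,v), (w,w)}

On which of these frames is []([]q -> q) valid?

C

Frame correspondent (Sahlqvist): forall x forall y (Rxy -> Ryy) — i.e. shift-reflexivity.
A: fails — Rw0w4 but not Rw4w4.
B: fails — R32 but not R22.
C: ✓.
Valid on: C.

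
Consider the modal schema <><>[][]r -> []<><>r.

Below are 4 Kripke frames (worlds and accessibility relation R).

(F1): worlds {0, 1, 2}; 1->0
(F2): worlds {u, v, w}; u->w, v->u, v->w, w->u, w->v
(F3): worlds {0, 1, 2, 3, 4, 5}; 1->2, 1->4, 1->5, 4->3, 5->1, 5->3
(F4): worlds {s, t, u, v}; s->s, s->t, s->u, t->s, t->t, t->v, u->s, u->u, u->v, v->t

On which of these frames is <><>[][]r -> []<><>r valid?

(F1), (F2), (F4)

Frame correspondent (Sahlqvist): forall x forall y forall z ((x R^2 y & xRz) -> exists w (y R^2 w & z R^2 w)) — i.e. a generalized confluence (Geach) condition.
(F1): satisfies the condition.
(F2): satisfies the condition.
(F3): fails — 1R²1, 1R2 but no w with 1R²w and 2R²w.
(F4): satisfies the condition.
Valid on: (F1), (F2), (F4).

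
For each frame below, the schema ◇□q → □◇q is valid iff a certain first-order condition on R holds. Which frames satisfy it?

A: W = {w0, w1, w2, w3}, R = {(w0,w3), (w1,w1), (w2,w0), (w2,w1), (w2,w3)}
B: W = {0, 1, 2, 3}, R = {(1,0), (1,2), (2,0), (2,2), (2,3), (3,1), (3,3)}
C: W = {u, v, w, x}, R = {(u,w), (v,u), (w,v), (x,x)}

Frame correspondent (Sahlqvist): ∀x ∀y ∀z (Rxy ∧ Rxz → ∃w (Ryw ∧ Rzw)) — i.e. convergence.
A: fails — Rw0w3 and Rw0w3 but w3 and w3 have no common successor.
B: fails — R10 and R10 but 0 and 0 have no common successor.
C: condition met.
Valid on: C.

C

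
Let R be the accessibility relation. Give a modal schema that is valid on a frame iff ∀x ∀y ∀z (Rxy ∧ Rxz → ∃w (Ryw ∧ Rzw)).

The condition is convergence. The .2 schema ◇□ψ → □◇ψ defines it.

◇□ψ → □◇ψ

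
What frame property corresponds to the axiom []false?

□⊥ is valid iff no world has any successor (otherwise □⊥ fails at any world with one).

Emptiness of R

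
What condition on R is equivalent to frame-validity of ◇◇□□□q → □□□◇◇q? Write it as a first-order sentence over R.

This is a Sahlqvist (Geach-type) schema ◇^2□^3q → □^3◇^2q.
Minimal-valuation argument: fix x; take any y with xR^2y and any z with xR^3z. Set V(q) to the set of worlds R-reachable from y in exactly 3 steps. Then □^3q holds at y, so the antecedent holds at x; validity forces ◇^2q at z, giving a w with zR^2w and yR^3w.
First-order correspondent: ∀x ∀y ∀z ((xR²y ∧ xR³z) → ∃w (yR³w ∧ zR²w)).

∀x ∀y ∀z ((xR²y ∧ xR³z) → ∃w (yR³w ∧ zR²w))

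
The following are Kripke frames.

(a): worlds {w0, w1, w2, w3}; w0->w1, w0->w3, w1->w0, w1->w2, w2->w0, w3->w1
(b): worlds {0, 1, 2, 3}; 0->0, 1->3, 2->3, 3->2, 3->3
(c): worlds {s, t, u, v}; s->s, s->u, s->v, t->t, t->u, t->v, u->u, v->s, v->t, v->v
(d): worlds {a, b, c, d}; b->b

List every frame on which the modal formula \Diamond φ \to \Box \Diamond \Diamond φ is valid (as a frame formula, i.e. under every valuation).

(b), (d)

The schema corresponds to a generalized confluence (Geach) condition: \forall x \forall y \forall z ((xRy \wedge xRz) \to \exists w (y = w \wedge z R^2 w)).
(a): fails — w0Rw1, w0Rw3 but no w with w1=w and w3R²w.
(b): ✓.
(c): fails — sRs, sRu but no w with s=w and uR²w.
(d): ✓.
Valid on: (b), (d).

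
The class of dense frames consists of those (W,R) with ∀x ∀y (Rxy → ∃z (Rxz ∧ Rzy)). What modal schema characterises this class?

A defining formula is □□q → □q (the C4 axiom).
Suppose □□q→□q is valid. Take Rxy and set V(q)={w : xR²w}. Then □□q at x, so □q at x, so q at y, i.e. ∃z(Rxz∧Rzy).

□□q → □q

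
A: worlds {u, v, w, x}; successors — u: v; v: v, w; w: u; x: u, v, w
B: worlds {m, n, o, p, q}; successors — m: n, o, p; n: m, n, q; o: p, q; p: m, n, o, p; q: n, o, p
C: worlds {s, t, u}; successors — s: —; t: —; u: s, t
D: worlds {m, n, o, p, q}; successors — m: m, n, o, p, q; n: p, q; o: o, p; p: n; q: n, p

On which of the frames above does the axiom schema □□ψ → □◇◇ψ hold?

Frame correspondent (Sahlqvist): ∀x ∀z (xRz → ∃w (xR²w ∧ zR²w)) — i.e. a generalized confluence (Geach) condition.
A: ✓.
B: ✓.
C: fails — uRs but no w with uR²w and sR²w.
D: ✓.

A, B, D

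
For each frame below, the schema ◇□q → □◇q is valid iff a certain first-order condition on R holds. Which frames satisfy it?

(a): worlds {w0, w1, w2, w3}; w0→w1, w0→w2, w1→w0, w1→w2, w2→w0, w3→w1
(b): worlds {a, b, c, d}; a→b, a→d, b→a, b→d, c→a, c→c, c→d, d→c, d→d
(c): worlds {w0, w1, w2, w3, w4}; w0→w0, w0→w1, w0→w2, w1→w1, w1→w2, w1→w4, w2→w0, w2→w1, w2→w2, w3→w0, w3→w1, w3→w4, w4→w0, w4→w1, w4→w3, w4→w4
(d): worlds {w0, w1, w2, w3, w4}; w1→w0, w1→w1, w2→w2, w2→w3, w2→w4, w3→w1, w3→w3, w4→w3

(b), (c)

Frame correspondent (Sahlqvist): ∀x ∀y ∀z (Rxy ∧ Rxz → ∃w (Ryw ∧ Rzw)) — i.e. convergence.
(a): fails — Rw1w2 and Rw1w0 but w2 and w0 have no common successor.
(b): ✓.
(c): ✓.
(d): fails — Rw1w1 and Rw1w0 but w1 and w0 have no common successor.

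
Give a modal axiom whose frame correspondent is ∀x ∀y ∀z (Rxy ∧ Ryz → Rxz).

A defining formula is □s → □□s (the 4 axiom).
Suppose □s→□□s is valid. Take Rxy, Ryz and set V(s)={w : Rxw}. Then □s at x, so □□s at x, so □s at y, so s at z, i.e. Rxz.

□s → □□s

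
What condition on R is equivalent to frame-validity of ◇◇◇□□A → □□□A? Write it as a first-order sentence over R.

This is a Sahlqvist (Geach-type) schema ◇^3□^2A → □^3◇^0A.
Minimal-valuation argument: fix x; take any y with xR^3y and any z with xR^3z. Set V(A) to the set of worlds R-reachable from y in exactly 2 steps. Then □^2A holds at y, so the antecedent holds at x; validity forces ◇^0A at z, giving a w with zR^0w and yR^2w.
First-order correspondent: ∀x ∀y ∀z ((xR³y ∧ xR³z) → ∃w (yR²w ∧ z = w)).

∀x ∀y ∀z ((xR³y ∧ xR³z) → ∃w (yR²w ∧ z = w))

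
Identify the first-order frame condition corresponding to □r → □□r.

transitivity

Suppose □r→□□r is valid. Take Rxy, Ryz and set V(r)={w : Rxw}. Then □r at x, so □□r at x, so □r at y, so r at z, i.e. Rxz.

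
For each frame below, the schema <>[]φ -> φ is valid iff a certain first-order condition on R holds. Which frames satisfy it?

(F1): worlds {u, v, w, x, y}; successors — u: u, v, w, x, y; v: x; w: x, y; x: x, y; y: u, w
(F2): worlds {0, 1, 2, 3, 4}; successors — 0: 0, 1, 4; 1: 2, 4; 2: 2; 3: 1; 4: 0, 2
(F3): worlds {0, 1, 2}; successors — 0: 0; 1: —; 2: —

Frame correspondent (Sahlqvist): forall x forall y (Rxy -> Ryx) — i.e. symmetry.
(F1): fails — Ruv but not Rvu.
(F2): fails — R31 but not R13.
(F3): condition met.
Valid on: (F3).

(F3)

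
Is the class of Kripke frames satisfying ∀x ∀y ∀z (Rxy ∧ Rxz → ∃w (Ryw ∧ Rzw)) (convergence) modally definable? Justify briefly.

Yes — defined by ◇□q → □◇q

Yes: it is convergence, defined by the .2 schema ◇□q → □◇q.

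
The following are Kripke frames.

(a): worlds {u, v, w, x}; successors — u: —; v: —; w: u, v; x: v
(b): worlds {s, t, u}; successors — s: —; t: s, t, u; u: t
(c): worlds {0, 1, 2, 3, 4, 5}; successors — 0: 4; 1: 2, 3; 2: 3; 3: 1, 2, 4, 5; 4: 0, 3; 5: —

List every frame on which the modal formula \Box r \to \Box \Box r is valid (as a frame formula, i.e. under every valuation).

(a)

The schema corresponds to transitivity: \forall x \forall y \forall z (Rxy \wedge Ryz \to Rxz).
(a): holds.
(b): fails — Rut and Rtu but not Ruu.
(c): fails — R34 and R40 but not R30.
Valid on: (a).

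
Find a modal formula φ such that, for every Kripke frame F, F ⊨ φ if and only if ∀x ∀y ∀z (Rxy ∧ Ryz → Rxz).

□q → □□q

The condition is transitivity. The 4 schema □q → □□q defines it.
Suppose □q→□□q is valid. Take Rxy, Ryz and set V(q)={w : Rxw}. Then □q at x, so □□q at x, so □q at y, so q at z, i.e. Rxz.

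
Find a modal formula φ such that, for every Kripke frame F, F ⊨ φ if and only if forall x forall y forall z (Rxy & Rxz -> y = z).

◇s → □s

The condition is partial functionality. The CD schema ◇s → □s defines it.
Suppose ◇s→□s is valid. Take Rxy, Rxz and set V(s)={y}. Then ◇s at x, so □s at x, so s at z, i.e. z=y.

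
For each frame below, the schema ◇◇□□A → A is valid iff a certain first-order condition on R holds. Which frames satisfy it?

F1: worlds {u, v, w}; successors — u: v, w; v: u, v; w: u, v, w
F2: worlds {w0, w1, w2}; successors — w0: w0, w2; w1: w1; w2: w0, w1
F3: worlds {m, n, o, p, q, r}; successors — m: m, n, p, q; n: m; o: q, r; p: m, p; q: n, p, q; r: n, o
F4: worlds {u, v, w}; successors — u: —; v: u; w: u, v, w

F1

Frame correspondent (Sahlqvist): ∀x ∀y (xR²y → ∃w (yR²w ∧ x = w)) — i.e. a generalized confluence (Geach) condition.
F1: satisfies the condition.
F2: fails — w0R²w1 but no w with w1R²w and w0=w.
F3: fails — oR²n but no w with nR²w and o=w.
F4: fails — wR²u but no t with uR²t and w=t.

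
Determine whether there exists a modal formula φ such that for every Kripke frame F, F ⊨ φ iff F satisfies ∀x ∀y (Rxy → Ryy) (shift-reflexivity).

Yes, by □(□r → r)

The condition is shift-reflexivity. A defining modal formula is □(□r → r).
Suppose □(□r→r) is valid. Take Rxy and set V(r)={w : Ryw}. Then at y, □r holds; since □(□r→r) at x, □r→r at y, so r at y, i.e. Ryy.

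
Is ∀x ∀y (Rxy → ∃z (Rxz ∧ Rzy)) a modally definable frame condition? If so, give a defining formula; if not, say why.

The condition is density. A defining modal formula is □□r → □r.
Suppose □□r→□r is valid. Take Rxy and set V(r)={w : xR²w}. Then □□r at x, so □r at x, so r at y, i.e. ∃z(Rxz∧Rzy).

Yes, by □□r → □r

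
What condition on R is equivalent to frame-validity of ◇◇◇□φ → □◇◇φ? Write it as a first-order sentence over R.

This is a Sahlqvist (Geach-type) schema ◇^3□^1φ → □^1◇^2φ.
Minimal-valuation argument: fix x; take any y with xR^3y and any z with xR^1z. Set V(φ) to the set of worlds R-reachable from y in exactly 1 step. Then □^1φ holds at y, so the antecedent holds at x; validity forces ◇^2φ at z, giving a w with zR^2w and yR^1w.
First-order correspondent: ∀x ∀y ∀z ((xR³y ∧ xRz) → ∃w (yRw ∧ zR²w)).

∀x ∀y ∀z ((xR³y ∧ xRz) → ∃w (yRw ∧ zR²w))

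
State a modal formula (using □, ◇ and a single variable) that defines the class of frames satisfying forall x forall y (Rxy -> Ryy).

□(□q → q)

The condition is shift-reflexivity. The T□ schema □(□q → q) defines it.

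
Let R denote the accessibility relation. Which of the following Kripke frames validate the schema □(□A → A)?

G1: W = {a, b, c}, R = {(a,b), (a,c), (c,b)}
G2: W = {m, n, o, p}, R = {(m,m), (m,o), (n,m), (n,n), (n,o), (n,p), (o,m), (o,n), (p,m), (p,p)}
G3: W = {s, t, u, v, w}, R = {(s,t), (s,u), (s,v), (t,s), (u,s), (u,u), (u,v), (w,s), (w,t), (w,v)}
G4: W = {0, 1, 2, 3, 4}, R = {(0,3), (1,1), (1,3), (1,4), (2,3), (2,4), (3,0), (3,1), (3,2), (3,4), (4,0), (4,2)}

The schema corresponds to shift-reflexivity: ∀x ∀y (Rxy → Ryy).
G1: fails — Rac but not Rcc.
G2: fails — Rno but not Roo.
G3: fails — Ruv but not Rvv.
G4: fails — R34 but not R44.

none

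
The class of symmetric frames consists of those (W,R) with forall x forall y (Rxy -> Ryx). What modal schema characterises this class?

This is symmetry; the standard corresponding axiom is B: s → □◇s.

s → □◇s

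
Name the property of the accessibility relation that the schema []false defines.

Emptiness of R

□⊥ is valid iff no world has any successor (otherwise □⊥ fails at any world with one).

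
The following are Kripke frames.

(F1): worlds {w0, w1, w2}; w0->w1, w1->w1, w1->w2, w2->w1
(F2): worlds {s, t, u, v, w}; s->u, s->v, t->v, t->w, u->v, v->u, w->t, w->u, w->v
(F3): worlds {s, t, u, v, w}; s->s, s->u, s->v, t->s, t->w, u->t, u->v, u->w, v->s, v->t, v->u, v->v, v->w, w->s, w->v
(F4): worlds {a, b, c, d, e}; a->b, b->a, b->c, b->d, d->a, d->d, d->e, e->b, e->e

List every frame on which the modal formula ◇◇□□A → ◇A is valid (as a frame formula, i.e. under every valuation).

Frame correspondent (Sahlqvist): ∀x ∀y (xR²y → ∃w (yR²w ∧ xRw)) — i.e. a generalized confluence (Geach) condition.
(F1): satisfies the condition.
(F2): fails — tR²u but no w* with uR²w* and tRw*.
(F3): satisfies the condition.
(F4): fails — aR²a but no w with aR²w and aRw.
Valid on: (F1), (F3).

(F1), (F3)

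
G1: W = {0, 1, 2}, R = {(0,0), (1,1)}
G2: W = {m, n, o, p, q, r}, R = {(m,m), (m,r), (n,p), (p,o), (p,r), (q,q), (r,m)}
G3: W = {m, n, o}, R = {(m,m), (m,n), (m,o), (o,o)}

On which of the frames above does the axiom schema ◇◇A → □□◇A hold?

This is the axiom for a generalized confluence (Geach) condition; its first-order frame correspondent is ∀x ∀y ∀z ((xR²y ∧ xR²z) → ∃w (y = w ∧ zRw)).
G1: ✓.
G2: fails — mR²r, mR²r but no w with r=w and rRw.
G3: fails — mR²m, mR²n but no w with m=w and nRw.
Valid on: G1.

G1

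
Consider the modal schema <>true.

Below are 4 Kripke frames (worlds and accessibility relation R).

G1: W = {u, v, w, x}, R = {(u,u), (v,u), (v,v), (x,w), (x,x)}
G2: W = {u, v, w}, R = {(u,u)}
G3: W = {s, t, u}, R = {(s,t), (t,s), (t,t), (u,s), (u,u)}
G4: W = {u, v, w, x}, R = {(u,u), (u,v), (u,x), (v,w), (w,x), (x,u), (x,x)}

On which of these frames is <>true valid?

G3, G4

Frame correspondent (Sahlqvist): forall x exists y Rxy — i.e. seriality.
G1: fails — world w has no successor.
G2: fails — world v has no successor.
G3: condition met.
G4: condition met.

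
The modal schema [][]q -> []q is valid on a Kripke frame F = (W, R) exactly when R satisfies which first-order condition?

Suppose □□q→□q is valid. Take Rxy and set V(q)={w : xR²w}. Then □□q at x, so □q at x, so q at y, i.e. ∃z(Rxz∧Rzy).

density: forall x forall y (Rxy -> exists z (Rxz & Rzy))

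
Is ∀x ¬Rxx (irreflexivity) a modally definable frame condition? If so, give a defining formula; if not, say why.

Not definable by any modal formula

Any modally definable frame class is closed under surjective bounded morphisms.
The 3-cycle (worlds w0,w1,w2 with w0→w1→w2→w0) is irreflexive, and the map sending every world to a single reflexive point • is a surjective bounded morphism (forth: every edge maps to (•,•); back: every world has a successor). So any modal formula valid on the 3-cycle is also valid on the reflexive point, which is not irreflexive.
So the class is not modally definable.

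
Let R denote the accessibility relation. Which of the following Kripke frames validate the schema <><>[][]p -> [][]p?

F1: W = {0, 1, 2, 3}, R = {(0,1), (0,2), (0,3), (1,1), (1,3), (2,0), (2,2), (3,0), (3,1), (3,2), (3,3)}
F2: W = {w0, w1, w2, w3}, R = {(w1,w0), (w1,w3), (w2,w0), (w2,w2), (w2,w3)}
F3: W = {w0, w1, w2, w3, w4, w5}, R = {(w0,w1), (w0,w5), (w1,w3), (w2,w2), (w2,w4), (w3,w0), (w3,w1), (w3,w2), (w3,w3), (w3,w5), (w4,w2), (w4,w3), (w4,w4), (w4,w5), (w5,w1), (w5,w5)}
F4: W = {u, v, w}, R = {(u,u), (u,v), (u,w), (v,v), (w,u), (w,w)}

F1

This is the axiom for a generalized confluence (Geach) condition; its first-order frame correspondent is forall x forall y forall z ((x R^2 y & x R^2 z) -> exists w (y R^2 w & z = w)).
F1: condition met.
F2: fails — w2R²w0, w2R²w0 but no w with w0R²w and w0=w.
F3: fails — w1R²w0, w1R²w0 but no w with w0R²w and w0=w.
F4: fails — uR²v, uR²u but no t with vR²t and u=t.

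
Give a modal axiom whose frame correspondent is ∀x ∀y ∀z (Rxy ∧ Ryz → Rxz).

This is transitivity; the standard corresponding axiom is 4: □p → □□p.
Suppose □p→□□p is valid. Take Rxy, Ryz and set V(p)={w : Rxw}. Then □p at x, so □□p at x, so □p at y, so p at z, i.e. Rxz.

□p → □□p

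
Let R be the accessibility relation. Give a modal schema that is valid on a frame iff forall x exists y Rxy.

□r → ◇r

A defining formula is □r → ◇r (the D axiom).
Suppose □r→◇r is valid. At any x set V(r)=W. Then □r at x, so ◇r at x, so x has a successor.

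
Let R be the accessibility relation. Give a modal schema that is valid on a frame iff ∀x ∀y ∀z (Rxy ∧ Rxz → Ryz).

◇r → □◇r

This is the Euclidean property; the standard corresponding axiom is 5: ◇r → □◇r.
Suppose ◇r→□◇r is valid. Take Rxy, Rxz and set V(r)={y}. Then ◇r at x, so □◇r at x, so ◇r at z, so some w with Rzw has r; w=y, i.e. Rzy. By symmetry of the argument, Ryz.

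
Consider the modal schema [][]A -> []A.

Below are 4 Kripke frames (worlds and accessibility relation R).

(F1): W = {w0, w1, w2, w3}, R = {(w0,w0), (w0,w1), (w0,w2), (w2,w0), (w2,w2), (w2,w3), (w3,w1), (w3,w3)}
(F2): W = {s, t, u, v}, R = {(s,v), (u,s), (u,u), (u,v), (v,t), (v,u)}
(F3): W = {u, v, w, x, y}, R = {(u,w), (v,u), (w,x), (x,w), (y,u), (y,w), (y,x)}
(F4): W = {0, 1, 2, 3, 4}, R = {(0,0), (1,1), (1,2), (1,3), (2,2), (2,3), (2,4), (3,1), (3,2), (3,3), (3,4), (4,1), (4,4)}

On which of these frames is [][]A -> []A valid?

The schema corresponds to density: forall x forall y (Rxy -> exists z (Rxz & Rzy)).
(F1): satisfies the condition.
(F2): fails — Rvt but no z with Rvz and Rzt.
(F3): fails — Rxw but no z with Rxz and Rzw.
(F4): satisfies the condition.
Valid on: (F1), (F4).

(F1), (F4)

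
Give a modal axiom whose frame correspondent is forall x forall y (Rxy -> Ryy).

□(□q → q)

This is shift-reflexivity; the standard corresponding axiom is T□: □(□q → q).
Suppose □(□q→q) is valid. Take Rxy and set V(q)={w : Ryw}. Then at y, □q holds; since □(□q→q) at x, □q→q at y, so q at y, i.e. Ryy.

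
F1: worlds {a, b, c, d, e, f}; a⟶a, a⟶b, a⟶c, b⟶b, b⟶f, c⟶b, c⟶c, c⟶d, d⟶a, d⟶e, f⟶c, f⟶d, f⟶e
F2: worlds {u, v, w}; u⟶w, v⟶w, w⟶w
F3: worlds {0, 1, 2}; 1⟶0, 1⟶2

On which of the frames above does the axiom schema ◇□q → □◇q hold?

This is the axiom for convergence; its first-order frame correspondent is ∀x ∀y ∀z (Rxy ∧ Rxz → ∃w (Ryw ∧ Rzw)).
F1: fails — Rbf and Rbb but f and b have no common successor.
F2: satisfies the condition.
F3: fails — R12 and R12 but 2 and 2 have no common successor.

F2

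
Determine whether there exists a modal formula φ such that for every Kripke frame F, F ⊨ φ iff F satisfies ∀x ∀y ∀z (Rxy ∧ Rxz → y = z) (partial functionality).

Definable; ◇q → □q defines it

The condition is partial functionality. A defining modal formula is ◇q → □q.
Suppose ◇q→□q is valid. Take Rxy, Rxz and set V(q)={y}. Then ◇q at x, so □q at x, so q at z, i.e. z=y.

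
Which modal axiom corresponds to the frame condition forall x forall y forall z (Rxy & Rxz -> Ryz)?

◇ψ → □◇ψ

This is the Euclidean property; the standard corresponding axiom is 5: ◇ψ → □◇ψ.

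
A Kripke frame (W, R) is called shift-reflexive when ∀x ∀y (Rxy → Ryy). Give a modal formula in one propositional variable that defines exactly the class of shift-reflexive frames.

The condition is shift-reflexivity. The T□ schema □(□p → p) defines it.
Suppose □(□p→p) is valid. Take Rxy and set V(p)={w : Ryw}. Then at y, □p holds; since □(□p→p) at x, □p→p at y, so p at y, i.e. Ryy.

□(□p → p)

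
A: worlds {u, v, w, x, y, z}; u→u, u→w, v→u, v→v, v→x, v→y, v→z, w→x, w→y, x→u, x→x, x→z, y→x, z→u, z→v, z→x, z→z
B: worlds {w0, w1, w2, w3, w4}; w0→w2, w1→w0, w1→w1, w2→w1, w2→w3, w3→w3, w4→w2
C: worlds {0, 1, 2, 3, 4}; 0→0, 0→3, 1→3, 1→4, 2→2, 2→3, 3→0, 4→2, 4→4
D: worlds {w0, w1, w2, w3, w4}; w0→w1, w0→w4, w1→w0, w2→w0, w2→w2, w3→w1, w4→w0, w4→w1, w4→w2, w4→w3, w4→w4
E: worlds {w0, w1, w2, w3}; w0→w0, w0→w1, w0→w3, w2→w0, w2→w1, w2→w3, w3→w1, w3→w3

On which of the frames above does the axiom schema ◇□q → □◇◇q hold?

A

The schema corresponds to a generalized confluence (Geach) condition: ∀x ∀y ∀z ((xRy ∧ xRz) → ∃w (yRw ∧ zR²w)).
A: ✓.
B: fails — w1Rw0, w1Rw0 but no w with w0Rw and w0R²w.
C: fails — 1R3, 1R4 but no w with 3Rw and 4R²w.
D: fails — w0Rw1, w0Rw1 but no w with w1Rw and w1R²w.
E: fails — w0Rw0, w0Rw1 but no w with w0Rw and w1R²w.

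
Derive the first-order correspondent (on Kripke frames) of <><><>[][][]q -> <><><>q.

This is a Sahlqvist (Geach-type) schema ◇^3□^3q → □^0◇^3q.
First-order correspondent: forall x forall y (x R^3 y -> exists w (y R^3 w & x R^3 w)).

forall x forall y (x R^3 y -> exists w (y R^3 w & x R^3 w))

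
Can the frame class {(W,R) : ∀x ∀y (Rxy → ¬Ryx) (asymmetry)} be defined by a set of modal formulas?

Any modally definable frame class is closed under surjective bounded morphisms.
The 3-cycle (worlds a,b,c with a→b→c→a) is asymmetric. Mapping every world to a single reflexive point • is a surjective bounded morphism, and the reflexive point is not asymmetric (R•• but asymmetry requires ¬R••).
So no modal formula (or set of formulas) defines exactly the asymmetric frames.

Not modally definable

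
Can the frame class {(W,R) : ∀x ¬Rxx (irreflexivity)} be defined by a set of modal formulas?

Any modally definable frame class is closed under surjective bounded morphisms.
The 4-cycle (worlds 0,1,2,3 with 0→1→2→3→0) is irreflexive, and the map sending every world to a single reflexive point • is a surjective bounded morphism (forth: every edge maps to (•,•); back: every world has a successor). So any modal formula valid on the 4-cycle is also valid on the reflexive point, which is not irreflexive.
So the class is not modally definable.

No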